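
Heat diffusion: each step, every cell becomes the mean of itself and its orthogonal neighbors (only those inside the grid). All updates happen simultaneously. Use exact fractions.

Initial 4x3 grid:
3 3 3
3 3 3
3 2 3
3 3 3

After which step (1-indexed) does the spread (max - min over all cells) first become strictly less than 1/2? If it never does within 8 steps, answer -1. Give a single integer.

Answer: 1

Derivation:
Step 1: max=3, min=11/4, spread=1/4
  -> spread < 1/2 first at step 1
Step 2: max=3, min=277/100, spread=23/100
Step 3: max=1187/400, min=13589/4800, spread=131/960
Step 4: max=21209/7200, min=123049/43200, spread=841/8640
Step 5: max=4226627/1440000, min=49297949/17280000, spread=56863/691200
Step 6: max=37890457/12960000, min=445025659/155520000, spread=386393/6220800
Step 7: max=15131641187/5184000000, min=178230276869/62208000000, spread=26795339/497664000
Step 8: max=906033850333/311040000000, min=10713624285871/3732480000000, spread=254051069/5971968000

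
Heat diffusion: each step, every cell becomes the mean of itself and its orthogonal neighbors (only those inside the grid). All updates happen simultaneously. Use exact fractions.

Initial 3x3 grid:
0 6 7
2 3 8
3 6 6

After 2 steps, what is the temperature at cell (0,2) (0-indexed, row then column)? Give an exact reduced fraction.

Answer: 17/3

Derivation:
Step 1: cell (0,2) = 7
Step 2: cell (0,2) = 17/3
Full grid after step 2:
  26/9 14/3 17/3
  10/3 43/10 37/6
  61/18 119/24 103/18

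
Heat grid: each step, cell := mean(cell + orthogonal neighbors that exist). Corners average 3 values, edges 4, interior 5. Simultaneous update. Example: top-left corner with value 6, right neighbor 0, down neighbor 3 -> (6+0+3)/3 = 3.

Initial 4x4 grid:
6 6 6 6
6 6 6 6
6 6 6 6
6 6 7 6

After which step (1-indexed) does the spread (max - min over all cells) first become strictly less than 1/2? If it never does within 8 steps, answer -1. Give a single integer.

Answer: 1

Derivation:
Step 1: max=19/3, min=6, spread=1/3
  -> spread < 1/2 first at step 1
Step 2: max=751/120, min=6, spread=31/120
Step 3: max=6691/1080, min=6, spread=211/1080
Step 4: max=664843/108000, min=6, spread=16843/108000
Step 5: max=5970643/972000, min=54079/9000, spread=130111/972000
Step 6: max=178602367/29160000, min=3247159/540000, spread=3255781/29160000
Step 7: max=5349153691/874800000, min=3251107/540000, spread=82360351/874800000
Step 8: max=160215316891/26244000000, min=585706441/97200000, spread=2074577821/26244000000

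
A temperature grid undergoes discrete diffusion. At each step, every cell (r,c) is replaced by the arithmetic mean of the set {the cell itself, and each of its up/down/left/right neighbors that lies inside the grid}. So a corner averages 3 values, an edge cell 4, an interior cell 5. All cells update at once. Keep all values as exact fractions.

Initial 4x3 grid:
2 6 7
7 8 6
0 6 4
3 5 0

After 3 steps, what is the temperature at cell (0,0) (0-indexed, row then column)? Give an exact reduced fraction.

Answer: 953/180

Derivation:
Step 1: cell (0,0) = 5
Step 2: cell (0,0) = 5
Step 3: cell (0,0) = 953/180
Full grid after step 3:
  953/180 81079/14400 3209/540
  11599/2400 32051/6000 39347/7200
  30187/7200 1636/375 10979/2400
  7711/2160 26767/7200 2737/720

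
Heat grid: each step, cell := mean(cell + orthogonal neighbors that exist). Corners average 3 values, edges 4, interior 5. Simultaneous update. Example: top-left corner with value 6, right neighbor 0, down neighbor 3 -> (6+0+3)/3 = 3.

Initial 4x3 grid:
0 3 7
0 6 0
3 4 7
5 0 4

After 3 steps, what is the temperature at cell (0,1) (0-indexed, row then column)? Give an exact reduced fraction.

Step 1: cell (0,1) = 4
Step 2: cell (0,1) = 41/15
Step 3: cell (0,1) = 2887/900
Full grid after step 3:
  589/240 2887/900 7571/2160
  6707/2400 1163/375 27821/7200
  20671/7200 20843/6000 26371/7200
  673/216 47677/14400 199/54

Answer: 2887/900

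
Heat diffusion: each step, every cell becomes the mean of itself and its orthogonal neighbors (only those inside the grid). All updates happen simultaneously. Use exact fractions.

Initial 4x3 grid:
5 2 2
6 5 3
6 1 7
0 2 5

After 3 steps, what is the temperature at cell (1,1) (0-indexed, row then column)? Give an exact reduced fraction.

Answer: 11129/3000

Derivation:
Step 1: cell (1,1) = 17/5
Step 2: cell (1,1) = 417/100
Step 3: cell (1,1) = 11129/3000
Full grid after step 3:
  8609/2160 27661/7200 7379/2160
  29951/7200 11129/3000 27551/7200
  25261/7200 1433/375 26461/7200
  7147/2160 11653/3600 8077/2160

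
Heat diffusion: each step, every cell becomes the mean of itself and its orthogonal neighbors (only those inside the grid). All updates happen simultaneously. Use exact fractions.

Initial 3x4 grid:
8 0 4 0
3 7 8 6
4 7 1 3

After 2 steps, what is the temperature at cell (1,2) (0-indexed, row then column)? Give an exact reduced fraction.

Answer: 111/25

Derivation:
Step 1: cell (1,2) = 26/5
Step 2: cell (1,2) = 111/25
Full grid after step 2:
  167/36 197/48 977/240 127/36
  113/24 126/25 111/25 967/240
  179/36 115/24 541/120 37/9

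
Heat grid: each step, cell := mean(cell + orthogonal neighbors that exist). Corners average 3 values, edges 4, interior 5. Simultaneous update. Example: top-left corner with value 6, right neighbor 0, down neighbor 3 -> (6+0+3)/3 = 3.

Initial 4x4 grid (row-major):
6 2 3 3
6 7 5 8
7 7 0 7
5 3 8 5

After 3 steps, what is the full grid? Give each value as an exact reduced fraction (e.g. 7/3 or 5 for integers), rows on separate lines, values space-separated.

Answer: 5537/1080 34363/7200 32659/7200 4973/1080
39103/7200 15431/3000 2887/600 36259/7200
13517/2400 5193/1000 15791/3000 37243/7200
1943/360 12917/2400 36583/7200 5897/1080

Derivation:
After step 1:
  14/3 9/2 13/4 14/3
  13/2 27/5 23/5 23/4
  25/4 24/5 27/5 5
  5 23/4 4 20/3
After step 2:
  47/9 1069/240 1021/240 41/9
  1369/240 129/25 122/25 1201/240
  451/80 138/25 119/25 1369/240
  17/3 391/80 1309/240 47/9
After step 3:
  5537/1080 34363/7200 32659/7200 4973/1080
  39103/7200 15431/3000 2887/600 36259/7200
  13517/2400 5193/1000 15791/3000 37243/7200
  1943/360 12917/2400 36583/7200 5897/1080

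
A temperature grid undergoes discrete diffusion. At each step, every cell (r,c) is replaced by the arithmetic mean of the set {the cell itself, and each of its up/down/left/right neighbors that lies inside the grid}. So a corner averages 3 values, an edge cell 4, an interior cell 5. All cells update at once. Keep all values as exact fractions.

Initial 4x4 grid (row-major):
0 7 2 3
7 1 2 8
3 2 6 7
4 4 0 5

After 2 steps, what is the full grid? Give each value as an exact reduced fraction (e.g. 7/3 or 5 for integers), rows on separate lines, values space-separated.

After step 1:
  14/3 5/2 7/2 13/3
  11/4 19/5 19/5 5
  4 16/5 17/5 13/2
  11/3 5/2 15/4 4
After step 2:
  119/36 217/60 53/15 77/18
  913/240 321/100 39/10 589/120
  817/240 169/50 413/100 189/40
  61/18 787/240 273/80 19/4

Answer: 119/36 217/60 53/15 77/18
913/240 321/100 39/10 589/120
817/240 169/50 413/100 189/40
61/18 787/240 273/80 19/4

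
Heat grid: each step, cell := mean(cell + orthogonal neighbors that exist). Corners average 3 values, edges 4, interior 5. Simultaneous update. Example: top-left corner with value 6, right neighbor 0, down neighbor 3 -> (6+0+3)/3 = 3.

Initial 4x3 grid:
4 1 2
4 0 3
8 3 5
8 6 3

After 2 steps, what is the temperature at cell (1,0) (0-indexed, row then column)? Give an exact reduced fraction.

Answer: 299/80

Derivation:
Step 1: cell (1,0) = 4
Step 2: cell (1,0) = 299/80
Full grid after step 2:
  35/12 179/80 25/12
  299/80 297/100 51/20
  1289/240 417/100 113/30
  217/36 107/20 79/18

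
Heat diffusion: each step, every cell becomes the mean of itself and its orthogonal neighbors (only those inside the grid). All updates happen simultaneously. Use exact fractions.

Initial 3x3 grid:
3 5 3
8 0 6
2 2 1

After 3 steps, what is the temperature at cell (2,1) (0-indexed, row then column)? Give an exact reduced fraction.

Answer: 13183/4800

Derivation:
Step 1: cell (2,1) = 5/4
Step 2: cell (2,1) = 249/80
Step 3: cell (2,1) = 13183/4800
Full grid after step 3:
  1099/270 16933/4800 8017/2160
  48949/14400 7171/2000 21487/7200
  1217/360 13183/4800 2149/720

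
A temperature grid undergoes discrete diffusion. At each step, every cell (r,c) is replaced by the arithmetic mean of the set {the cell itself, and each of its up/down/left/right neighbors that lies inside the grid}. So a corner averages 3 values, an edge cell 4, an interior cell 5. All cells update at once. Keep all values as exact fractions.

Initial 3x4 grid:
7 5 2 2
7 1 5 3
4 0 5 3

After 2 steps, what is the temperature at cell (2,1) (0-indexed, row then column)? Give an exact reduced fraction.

Step 1: cell (2,1) = 5/2
Step 2: cell (2,1) = 781/240
Full grid after step 2:
  89/18 1031/240 767/240 109/36
  367/80 89/25 84/25 249/80
  131/36 781/240 757/240 61/18

Answer: 781/240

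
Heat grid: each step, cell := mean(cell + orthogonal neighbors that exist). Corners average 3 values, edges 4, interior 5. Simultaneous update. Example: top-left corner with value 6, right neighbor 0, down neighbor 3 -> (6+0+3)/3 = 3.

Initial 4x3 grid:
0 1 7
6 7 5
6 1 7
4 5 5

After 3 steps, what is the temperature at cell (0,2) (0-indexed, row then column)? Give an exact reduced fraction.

Step 1: cell (0,2) = 13/3
Step 2: cell (0,2) = 175/36
Step 3: cell (0,2) = 1915/432
Full grid after step 3:
  1591/432 60899/14400 1915/432
  961/225 25741/6000 18001/3600
  649/150 29221/6000 17351/3600
  1123/240 65579/14400 10807/2160

Answer: 1915/432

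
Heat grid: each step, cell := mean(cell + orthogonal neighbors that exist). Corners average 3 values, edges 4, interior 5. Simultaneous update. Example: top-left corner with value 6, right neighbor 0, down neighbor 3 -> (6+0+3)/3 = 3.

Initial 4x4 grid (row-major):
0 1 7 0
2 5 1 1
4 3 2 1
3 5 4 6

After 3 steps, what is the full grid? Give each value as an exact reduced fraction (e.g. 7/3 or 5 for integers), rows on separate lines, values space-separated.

Answer: 1643/720 131/50 2051/900 5047/2160
6653/2400 5113/2000 16261/6000 15493/7200
7373/2400 1331/400 16951/6000 20197/7200
2621/720 1403/400 12671/3600 6637/2160

Derivation:
After step 1:
  1 13/4 9/4 8/3
  11/4 12/5 16/5 3/4
  3 19/5 11/5 5/2
  4 15/4 17/4 11/3
After step 2:
  7/3 89/40 341/120 17/9
  183/80 77/25 54/25 547/240
  271/80 303/100 319/100 547/240
  43/12 79/20 52/15 125/36
After step 3:
  1643/720 131/50 2051/900 5047/2160
  6653/2400 5113/2000 16261/6000 15493/7200
  7373/2400 1331/400 16951/6000 20197/7200
  2621/720 1403/400 12671/3600 6637/2160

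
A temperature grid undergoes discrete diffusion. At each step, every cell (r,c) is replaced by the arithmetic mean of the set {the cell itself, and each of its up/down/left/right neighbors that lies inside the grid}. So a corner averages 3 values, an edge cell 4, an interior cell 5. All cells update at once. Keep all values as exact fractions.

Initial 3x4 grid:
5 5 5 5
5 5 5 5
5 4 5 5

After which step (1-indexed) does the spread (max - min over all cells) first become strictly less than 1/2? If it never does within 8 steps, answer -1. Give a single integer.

Answer: 1

Derivation:
Step 1: max=5, min=14/3, spread=1/3
  -> spread < 1/2 first at step 1
Step 2: max=5, min=569/120, spread=31/120
Step 3: max=5, min=5189/1080, spread=211/1080
Step 4: max=8953/1800, min=523103/108000, spread=14077/108000
Step 5: max=536317/108000, min=4719593/972000, spread=5363/48600
Step 6: max=297131/60000, min=142059191/29160000, spread=93859/1166400
Step 7: max=480663533/97200000, min=8537725519/1749600000, spread=4568723/69984000
Step 8: max=14398381111/2916000000, min=513099564371/104976000000, spread=8387449/167961600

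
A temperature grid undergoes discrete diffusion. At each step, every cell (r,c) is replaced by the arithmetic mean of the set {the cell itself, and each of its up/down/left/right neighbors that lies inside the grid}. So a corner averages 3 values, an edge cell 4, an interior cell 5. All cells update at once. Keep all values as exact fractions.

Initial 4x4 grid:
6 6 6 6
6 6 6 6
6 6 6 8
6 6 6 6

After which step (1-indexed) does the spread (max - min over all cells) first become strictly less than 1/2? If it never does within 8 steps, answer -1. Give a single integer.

Answer: 3

Derivation:
Step 1: max=20/3, min=6, spread=2/3
Step 2: max=391/60, min=6, spread=31/60
Step 3: max=3451/540, min=6, spread=211/540
  -> spread < 1/2 first at step 3
Step 4: max=340843/54000, min=6, spread=16843/54000
Step 5: max=3054643/486000, min=27079/4500, spread=130111/486000
Step 6: max=91122367/14580000, min=1627159/270000, spread=3255781/14580000
Step 7: max=2724753691/437400000, min=1631107/270000, spread=82360351/437400000
Step 8: max=81483316891/13122000000, min=294106441/48600000, spread=2074577821/13122000000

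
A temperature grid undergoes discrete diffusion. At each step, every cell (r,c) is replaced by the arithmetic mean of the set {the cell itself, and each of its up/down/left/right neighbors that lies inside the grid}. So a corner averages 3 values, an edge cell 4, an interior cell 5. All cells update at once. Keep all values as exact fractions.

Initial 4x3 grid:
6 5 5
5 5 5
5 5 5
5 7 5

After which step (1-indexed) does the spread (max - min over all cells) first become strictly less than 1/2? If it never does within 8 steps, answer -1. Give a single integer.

Answer: 3

Derivation:
Step 1: max=17/3, min=5, spread=2/3
Step 2: max=667/120, min=5, spread=67/120
Step 3: max=11719/2160, min=731/144, spread=377/1080
  -> spread < 1/2 first at step 3
Step 4: max=2323291/432000, min=8203/1600, spread=108481/432000
Step 5: max=20786231/3888000, min=13310759/2592000, spread=328037/1555200
Step 6: max=8273394331/1555200000, min=802520021/155520000, spread=248194121/1555200000
Step 7: max=74283117821/13996800000, min=16085482013/3110400000, spread=151875901/1119744000
Step 8: max=4445141895439/839808000000, min=2903104390501/559872000000, spread=289552991/2687385600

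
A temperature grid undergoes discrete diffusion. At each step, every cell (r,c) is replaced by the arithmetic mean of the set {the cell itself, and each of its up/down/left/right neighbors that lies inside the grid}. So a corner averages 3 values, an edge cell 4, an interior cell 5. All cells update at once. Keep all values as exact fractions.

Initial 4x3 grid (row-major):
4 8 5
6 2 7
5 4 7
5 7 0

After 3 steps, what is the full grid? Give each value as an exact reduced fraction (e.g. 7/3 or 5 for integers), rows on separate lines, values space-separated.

After step 1:
  6 19/4 20/3
  17/4 27/5 21/4
  5 5 9/2
  17/3 4 14/3
After step 2:
  5 1369/240 50/9
  413/80 493/100 1309/240
  239/48 239/50 233/48
  44/9 29/6 79/18
After step 3:
  238/45 76283/14400 6017/1080
  12043/2400 31237/6000 37429/7200
  35659/7200 7313/1500 35059/7200
  2117/432 8501/1800 2027/432

Answer: 238/45 76283/14400 6017/1080
12043/2400 31237/6000 37429/7200
35659/7200 7313/1500 35059/7200
2117/432 8501/1800 2027/432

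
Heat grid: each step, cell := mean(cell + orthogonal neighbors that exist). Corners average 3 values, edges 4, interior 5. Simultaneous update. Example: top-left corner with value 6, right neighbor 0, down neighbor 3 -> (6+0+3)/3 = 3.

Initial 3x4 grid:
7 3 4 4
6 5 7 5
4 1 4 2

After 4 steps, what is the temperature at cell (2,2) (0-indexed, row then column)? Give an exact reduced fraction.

Step 1: cell (2,2) = 7/2
Step 2: cell (2,2) = 47/12
Step 3: cell (2,2) = 14357/3600
Step 4: cell (2,2) = 223717/54000
Full grid after step 4:
  77681/16200 1009583/216000 984743/216000 143797/32400
  657677/144000 134819/30000 129919/30000 619567/144000
  282199/64800 226927/54000 223717/54000 266119/64800

Answer: 223717/54000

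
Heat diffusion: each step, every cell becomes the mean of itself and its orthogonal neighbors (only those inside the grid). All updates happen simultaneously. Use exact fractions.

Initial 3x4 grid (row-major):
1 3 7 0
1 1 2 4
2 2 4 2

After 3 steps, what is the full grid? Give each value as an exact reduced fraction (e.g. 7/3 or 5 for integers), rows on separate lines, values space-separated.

After step 1:
  5/3 3 3 11/3
  5/4 9/5 18/5 2
  5/3 9/4 5/2 10/3
After step 2:
  71/36 71/30 199/60 26/9
  383/240 119/50 129/50 63/20
  31/18 493/240 701/240 47/18
After step 3:
  4273/2160 1129/450 10037/3600 421/135
  27613/14400 3293/1500 5739/2000 1123/400
  967/540 16339/7200 18299/7200 6251/2160

Answer: 4273/2160 1129/450 10037/3600 421/135
27613/14400 3293/1500 5739/2000 1123/400
967/540 16339/7200 18299/7200 6251/2160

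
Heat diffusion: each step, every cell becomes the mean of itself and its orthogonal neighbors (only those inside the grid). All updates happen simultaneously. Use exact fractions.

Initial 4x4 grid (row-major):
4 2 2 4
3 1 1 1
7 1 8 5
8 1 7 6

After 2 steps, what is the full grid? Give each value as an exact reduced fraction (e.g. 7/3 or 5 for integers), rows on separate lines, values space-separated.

After step 1:
  3 9/4 9/4 7/3
  15/4 8/5 13/5 11/4
  19/4 18/5 22/5 5
  16/3 17/4 11/2 6
After step 2:
  3 91/40 283/120 22/9
  131/40 69/25 68/25 761/240
  523/120 93/25 211/50 363/80
  43/9 1121/240 403/80 11/2

Answer: 3 91/40 283/120 22/9
131/40 69/25 68/25 761/240
523/120 93/25 211/50 363/80
43/9 1121/240 403/80 11/2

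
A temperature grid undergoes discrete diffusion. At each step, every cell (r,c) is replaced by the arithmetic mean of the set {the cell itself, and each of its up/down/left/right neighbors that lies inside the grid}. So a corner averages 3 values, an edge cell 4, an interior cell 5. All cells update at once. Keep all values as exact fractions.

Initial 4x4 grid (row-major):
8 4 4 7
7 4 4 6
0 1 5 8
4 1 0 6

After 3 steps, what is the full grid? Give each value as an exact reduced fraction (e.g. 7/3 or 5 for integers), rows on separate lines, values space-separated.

Answer: 1073/216 35093/7200 36397/7200 11701/2160
30413/7200 12691/3000 28051/6000 18971/3600
22213/7200 763/240 1486/375 17507/3600
5077/2160 9179/3600 12467/3600 586/135

Derivation:
After step 1:
  19/3 5 19/4 17/3
  19/4 4 23/5 25/4
  3 11/5 18/5 25/4
  5/3 3/2 3 14/3
After step 2:
  193/36 241/48 1201/240 50/9
  217/48 411/100 116/25 683/120
  697/240 143/50 393/100 623/120
  37/18 251/120 383/120 167/36
After step 3:
  1073/216 35093/7200 36397/7200 11701/2160
  30413/7200 12691/3000 28051/6000 18971/3600
  22213/7200 763/240 1486/375 17507/3600
  5077/2160 9179/3600 12467/3600 586/135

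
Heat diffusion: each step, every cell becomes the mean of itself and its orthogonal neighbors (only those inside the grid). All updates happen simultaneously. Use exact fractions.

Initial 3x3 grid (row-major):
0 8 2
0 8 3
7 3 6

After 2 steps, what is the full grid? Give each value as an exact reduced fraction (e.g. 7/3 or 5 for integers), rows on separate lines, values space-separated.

After step 1:
  8/3 9/2 13/3
  15/4 22/5 19/4
  10/3 6 4
After step 2:
  131/36 159/40 163/36
  283/80 117/25 1049/240
  157/36 133/30 59/12

Answer: 131/36 159/40 163/36
283/80 117/25 1049/240
157/36 133/30 59/12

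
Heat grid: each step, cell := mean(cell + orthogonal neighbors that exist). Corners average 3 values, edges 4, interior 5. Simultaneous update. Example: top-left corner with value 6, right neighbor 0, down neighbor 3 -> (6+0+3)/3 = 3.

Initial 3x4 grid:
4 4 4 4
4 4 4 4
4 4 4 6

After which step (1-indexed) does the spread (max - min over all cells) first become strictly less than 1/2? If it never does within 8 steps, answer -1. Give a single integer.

Answer: 3

Derivation:
Step 1: max=14/3, min=4, spread=2/3
Step 2: max=41/9, min=4, spread=5/9
Step 3: max=473/108, min=4, spread=41/108
  -> spread < 1/2 first at step 3
Step 4: max=56057/12960, min=4, spread=4217/12960
Step 5: max=3319549/777600, min=14479/3600, spread=38417/155520
Step 6: max=197824211/46656000, min=290597/72000, spread=1903471/9331200
Step 7: max=11798429089/2799360000, min=8755759/2160000, spread=18038617/111974400
Step 8: max=705114582851/167961600000, min=790526759/194400000, spread=883978523/6718464000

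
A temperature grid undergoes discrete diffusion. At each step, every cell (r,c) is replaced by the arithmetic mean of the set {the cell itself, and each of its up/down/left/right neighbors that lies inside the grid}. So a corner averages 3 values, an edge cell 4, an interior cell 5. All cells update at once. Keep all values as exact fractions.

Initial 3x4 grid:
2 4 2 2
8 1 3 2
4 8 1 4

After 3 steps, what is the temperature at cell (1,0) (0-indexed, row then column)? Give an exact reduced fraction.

Step 1: cell (1,0) = 15/4
Step 2: cell (1,0) = 1193/240
Step 3: cell (1,0) = 58987/14400
Full grid after step 3:
  8743/2160 11333/3600 3461/1200 1661/720
  58987/14400 23723/6000 16523/6000 39487/14400
  10333/2160 6979/1800 3127/900 5873/2160

Answer: 58987/14400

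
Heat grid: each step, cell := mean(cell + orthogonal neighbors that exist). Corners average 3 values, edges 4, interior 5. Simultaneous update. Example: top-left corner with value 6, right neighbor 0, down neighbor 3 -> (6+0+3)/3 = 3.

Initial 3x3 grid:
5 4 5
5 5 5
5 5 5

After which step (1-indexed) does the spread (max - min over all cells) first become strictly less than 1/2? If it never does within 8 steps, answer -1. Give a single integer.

Step 1: max=5, min=14/3, spread=1/3
  -> spread < 1/2 first at step 1
Step 2: max=5, min=1133/240, spread=67/240
Step 3: max=993/200, min=10363/2160, spread=1807/10800
Step 4: max=26639/5400, min=4162037/864000, spread=33401/288000
Step 5: max=2656609/540000, min=37650067/7776000, spread=3025513/38880000
Step 6: max=141244051/28800000, min=15087073133/3110400000, spread=53531/995328
Step 7: max=38088883949/7776000000, min=907087074151/186624000000, spread=450953/11943936
Step 8: max=4564591389481/933120000000, min=54478296439397/11197440000000, spread=3799043/143327232

Answer: 1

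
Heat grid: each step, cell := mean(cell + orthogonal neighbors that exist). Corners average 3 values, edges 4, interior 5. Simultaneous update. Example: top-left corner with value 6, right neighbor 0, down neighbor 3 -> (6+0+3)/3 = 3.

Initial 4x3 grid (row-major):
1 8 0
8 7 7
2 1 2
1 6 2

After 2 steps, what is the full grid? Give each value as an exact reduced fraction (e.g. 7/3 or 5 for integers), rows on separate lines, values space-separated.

After step 1:
  17/3 4 5
  9/2 31/5 4
  3 18/5 3
  3 5/2 10/3
After step 2:
  85/18 313/60 13/3
  581/120 223/50 91/20
  141/40 183/50 209/60
  17/6 373/120 53/18

Answer: 85/18 313/60 13/3
581/120 223/50 91/20
141/40 183/50 209/60
17/6 373/120 53/18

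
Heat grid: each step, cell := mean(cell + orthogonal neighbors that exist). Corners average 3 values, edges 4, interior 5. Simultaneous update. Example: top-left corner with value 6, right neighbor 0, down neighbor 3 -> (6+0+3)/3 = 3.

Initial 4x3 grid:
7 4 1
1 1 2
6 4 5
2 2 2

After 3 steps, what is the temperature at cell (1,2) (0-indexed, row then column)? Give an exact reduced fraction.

Step 1: cell (1,2) = 9/4
Step 2: cell (1,2) = 307/120
Step 3: cell (1,2) = 253/90
Full grid after step 3:
  267/80 8873/2880 5879/2160
  271/80 3589/1200 253/90
  463/144 47/15 23/8
  3463/1080 4339/1440 181/60

Answer: 253/90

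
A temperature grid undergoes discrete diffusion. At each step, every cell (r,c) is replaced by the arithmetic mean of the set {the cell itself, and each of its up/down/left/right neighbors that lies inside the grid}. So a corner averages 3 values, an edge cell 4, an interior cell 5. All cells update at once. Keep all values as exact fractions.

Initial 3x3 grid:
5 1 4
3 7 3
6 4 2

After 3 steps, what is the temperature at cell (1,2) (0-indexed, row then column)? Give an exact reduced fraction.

Answer: 6859/1800

Derivation:
Step 1: cell (1,2) = 4
Step 2: cell (1,2) = 199/60
Step 3: cell (1,2) = 6859/1800
Full grid after step 3:
  1391/360 55997/14400 7441/2160
  62497/14400 7613/2000 6859/1800
  1147/270 61147/14400 2677/720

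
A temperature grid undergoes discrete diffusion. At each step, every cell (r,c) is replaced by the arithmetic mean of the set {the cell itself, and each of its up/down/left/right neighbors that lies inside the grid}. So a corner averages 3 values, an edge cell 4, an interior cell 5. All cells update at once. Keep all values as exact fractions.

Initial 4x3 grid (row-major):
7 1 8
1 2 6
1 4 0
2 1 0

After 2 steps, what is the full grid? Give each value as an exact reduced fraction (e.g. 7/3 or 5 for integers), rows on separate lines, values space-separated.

After step 1:
  3 9/2 5
  11/4 14/5 4
  2 8/5 5/2
  4/3 7/4 1/3
After step 2:
  41/12 153/40 9/2
  211/80 313/100 143/40
  461/240 213/100 253/120
  61/36 301/240 55/36

Answer: 41/12 153/40 9/2
211/80 313/100 143/40
461/240 213/100 253/120
61/36 301/240 55/36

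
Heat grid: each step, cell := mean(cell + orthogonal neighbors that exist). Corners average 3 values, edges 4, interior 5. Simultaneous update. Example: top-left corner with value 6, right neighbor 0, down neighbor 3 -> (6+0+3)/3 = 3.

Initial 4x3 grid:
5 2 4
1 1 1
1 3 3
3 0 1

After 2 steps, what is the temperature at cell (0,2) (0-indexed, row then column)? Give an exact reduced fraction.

Answer: 91/36

Derivation:
Step 1: cell (0,2) = 7/3
Step 2: cell (0,2) = 91/36
Full grid after step 2:
  23/9 12/5 91/36
  31/15 209/100 491/240
  26/15 179/100 431/240
  61/36 361/240 61/36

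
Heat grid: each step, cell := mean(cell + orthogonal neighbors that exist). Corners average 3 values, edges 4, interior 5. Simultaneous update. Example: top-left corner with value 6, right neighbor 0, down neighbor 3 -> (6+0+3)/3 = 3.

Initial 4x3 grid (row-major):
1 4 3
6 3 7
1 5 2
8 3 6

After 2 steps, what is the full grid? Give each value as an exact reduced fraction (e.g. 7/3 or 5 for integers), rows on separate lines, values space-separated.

After step 1:
  11/3 11/4 14/3
  11/4 5 15/4
  5 14/5 5
  4 11/2 11/3
After step 2:
  55/18 193/48 67/18
  197/48 341/100 221/48
  291/80 233/50 913/240
  29/6 479/120 85/18

Answer: 55/18 193/48 67/18
197/48 341/100 221/48
291/80 233/50 913/240
29/6 479/120 85/18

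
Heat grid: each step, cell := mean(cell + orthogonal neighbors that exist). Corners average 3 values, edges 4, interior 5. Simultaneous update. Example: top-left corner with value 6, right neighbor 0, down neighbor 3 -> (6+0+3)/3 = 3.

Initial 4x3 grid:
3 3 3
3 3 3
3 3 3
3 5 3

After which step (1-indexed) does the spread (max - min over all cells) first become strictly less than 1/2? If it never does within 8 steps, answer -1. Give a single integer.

Step 1: max=11/3, min=3, spread=2/3
Step 2: max=427/120, min=3, spread=67/120
Step 3: max=3677/1080, min=3, spread=437/1080
  -> spread < 1/2 first at step 3
Step 4: max=1453531/432000, min=1509/500, spread=29951/86400
Step 5: max=12879821/3888000, min=10283/3375, spread=206761/777600
Step 6: max=5121795571/1555200000, min=8265671/2700000, spread=14430763/62208000
Step 7: max=305043741689/93312000000, min=665652727/216000000, spread=139854109/746496000
Step 8: max=18218631890251/5598720000000, min=60171228977/19440000000, spread=7114543559/44789760000

Answer: 3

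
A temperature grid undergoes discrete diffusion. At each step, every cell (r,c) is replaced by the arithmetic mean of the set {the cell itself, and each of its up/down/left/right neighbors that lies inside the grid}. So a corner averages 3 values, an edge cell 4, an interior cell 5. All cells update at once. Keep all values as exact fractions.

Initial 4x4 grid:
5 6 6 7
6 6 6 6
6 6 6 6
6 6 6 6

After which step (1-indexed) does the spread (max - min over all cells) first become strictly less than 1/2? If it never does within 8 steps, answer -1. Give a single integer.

Answer: 3

Derivation:
Step 1: max=19/3, min=17/3, spread=2/3
Step 2: max=113/18, min=103/18, spread=5/9
Step 3: max=2665/432, min=2519/432, spread=73/216
  -> spread < 1/2 first at step 3
Step 4: max=79531/12960, min=75989/12960, spread=1771/6480
Step 5: max=474173/77760, min=458947/77760, spread=7613/38880
Step 6: max=70898311/11664000, min=69069689/11664000, spread=914311/5832000
Step 7: max=424114673/69984000, min=415693327/69984000, spread=4210673/34992000
Step 8: max=63494784751/10497600000, min=62476415249/10497600000, spread=509184751/5248800000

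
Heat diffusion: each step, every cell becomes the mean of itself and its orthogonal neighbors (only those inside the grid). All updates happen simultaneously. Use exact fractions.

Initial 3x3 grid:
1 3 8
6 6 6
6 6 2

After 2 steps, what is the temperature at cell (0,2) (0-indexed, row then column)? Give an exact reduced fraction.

Answer: 47/9

Derivation:
Step 1: cell (0,2) = 17/3
Step 2: cell (0,2) = 47/9
Full grid after step 2:
  151/36 189/40 47/9
  1169/240 503/100 637/120
  21/4 79/15 91/18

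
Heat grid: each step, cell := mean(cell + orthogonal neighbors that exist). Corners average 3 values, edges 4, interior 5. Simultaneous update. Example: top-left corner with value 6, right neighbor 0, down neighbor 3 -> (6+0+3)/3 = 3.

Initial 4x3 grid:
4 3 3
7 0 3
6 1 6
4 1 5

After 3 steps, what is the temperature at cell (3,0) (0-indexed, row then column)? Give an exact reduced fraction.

Answer: 3869/1080

Derivation:
Step 1: cell (3,0) = 11/3
Step 2: cell (3,0) = 131/36
Step 3: cell (3,0) = 3869/1080
Full grid after step 3:
  7993/2160 23311/7200 737/240
  26521/7200 5047/1500 7457/2400
  26671/7200 20263/6000 2669/800
  3869/1080 49547/14400 1223/360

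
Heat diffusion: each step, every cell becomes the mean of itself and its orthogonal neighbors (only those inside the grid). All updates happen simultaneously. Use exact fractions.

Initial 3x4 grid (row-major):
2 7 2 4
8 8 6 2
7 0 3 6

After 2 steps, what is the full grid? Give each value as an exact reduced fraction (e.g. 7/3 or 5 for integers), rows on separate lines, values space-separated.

Answer: 50/9 629/120 491/120 143/36
1363/240 51/10 23/5 451/120
21/4 381/80 967/240 143/36

Derivation:
After step 1:
  17/3 19/4 19/4 8/3
  25/4 29/5 21/5 9/2
  5 9/2 15/4 11/3
After step 2:
  50/9 629/120 491/120 143/36
  1363/240 51/10 23/5 451/120
  21/4 381/80 967/240 143/36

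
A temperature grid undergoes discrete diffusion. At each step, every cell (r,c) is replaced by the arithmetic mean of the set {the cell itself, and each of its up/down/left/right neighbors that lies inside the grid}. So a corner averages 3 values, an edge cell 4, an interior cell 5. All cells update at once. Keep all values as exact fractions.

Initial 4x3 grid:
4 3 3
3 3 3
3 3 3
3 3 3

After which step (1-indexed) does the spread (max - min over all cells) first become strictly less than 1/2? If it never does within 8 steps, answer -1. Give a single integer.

Step 1: max=10/3, min=3, spread=1/3
  -> spread < 1/2 first at step 1
Step 2: max=59/18, min=3, spread=5/18
Step 3: max=689/216, min=3, spread=41/216
Step 4: max=81977/25920, min=3, spread=4217/25920
Step 5: max=4874749/1555200, min=21679/7200, spread=38417/311040
Step 6: max=291136211/93312000, min=434597/144000, spread=1903471/18662400
Step 7: max=17397149089/5598720000, min=13075759/4320000, spread=18038617/223948800
Step 8: max=1041037782851/335923200000, min=1179326759/388800000, spread=883978523/13436928000

Answer: 1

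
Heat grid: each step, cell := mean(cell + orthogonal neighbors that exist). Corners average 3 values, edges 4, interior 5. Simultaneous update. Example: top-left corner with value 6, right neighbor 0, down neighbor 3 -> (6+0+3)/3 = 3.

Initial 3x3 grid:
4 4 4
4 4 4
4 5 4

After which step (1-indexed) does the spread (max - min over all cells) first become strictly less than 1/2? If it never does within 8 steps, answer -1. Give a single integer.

Answer: 1

Derivation:
Step 1: max=13/3, min=4, spread=1/3
  -> spread < 1/2 first at step 1
Step 2: max=1027/240, min=4, spread=67/240
Step 3: max=9077/2160, min=807/200, spread=1807/10800
Step 4: max=3613963/864000, min=21961/5400, spread=33401/288000
Step 5: max=32333933/7776000, min=2203391/540000, spread=3025513/38880000
Step 6: max=12906526867/3110400000, min=117955949/28800000, spread=53531/995328
Step 7: max=772528925849/186624000000, min=31895116051/7776000000, spread=450953/11943936
Step 8: max=46298663560603/11197440000000, min=3833488610519/933120000000, spread=3799043/143327232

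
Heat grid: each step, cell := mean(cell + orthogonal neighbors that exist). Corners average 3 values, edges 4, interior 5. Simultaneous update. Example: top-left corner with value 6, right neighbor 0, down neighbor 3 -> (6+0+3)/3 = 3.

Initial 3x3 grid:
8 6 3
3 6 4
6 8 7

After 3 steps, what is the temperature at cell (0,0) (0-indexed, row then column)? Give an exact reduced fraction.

Step 1: cell (0,0) = 17/3
Step 2: cell (0,0) = 103/18
Step 3: cell (0,0) = 5987/1080
Full grid after step 3:
  5987/1080 8707/1600 11219/2160
  83263/14400 11177/2000 19847/3600
  6377/1080 28621/4800 12479/2160

Answer: 5987/1080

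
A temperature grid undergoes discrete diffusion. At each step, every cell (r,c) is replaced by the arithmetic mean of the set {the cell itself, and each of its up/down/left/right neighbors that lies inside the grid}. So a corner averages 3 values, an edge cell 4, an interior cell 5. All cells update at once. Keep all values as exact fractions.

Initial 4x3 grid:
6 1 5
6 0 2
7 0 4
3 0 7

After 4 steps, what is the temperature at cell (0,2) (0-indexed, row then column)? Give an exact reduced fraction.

Answer: 18973/6480

Derivation:
Step 1: cell (0,2) = 8/3
Step 2: cell (0,2) = 101/36
Step 3: cell (0,2) = 1507/540
Step 4: cell (0,2) = 18973/6480
Full grid after step 4:
  44461/12960 9011/2880 18973/6480
  29027/8640 37339/12000 6193/2160
  142183/43200 18277/6000 7913/2700
  20759/6480 88657/28800 38453/12960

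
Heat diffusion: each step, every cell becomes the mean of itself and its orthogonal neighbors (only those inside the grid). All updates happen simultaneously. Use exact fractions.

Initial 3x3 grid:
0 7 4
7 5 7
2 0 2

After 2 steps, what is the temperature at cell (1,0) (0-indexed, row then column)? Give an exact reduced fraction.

Step 1: cell (1,0) = 7/2
Step 2: cell (1,0) = 491/120
Full grid after step 2:
  73/18 149/30 29/6
  491/120 389/100 187/40
  35/12 269/80 13/4

Answer: 491/120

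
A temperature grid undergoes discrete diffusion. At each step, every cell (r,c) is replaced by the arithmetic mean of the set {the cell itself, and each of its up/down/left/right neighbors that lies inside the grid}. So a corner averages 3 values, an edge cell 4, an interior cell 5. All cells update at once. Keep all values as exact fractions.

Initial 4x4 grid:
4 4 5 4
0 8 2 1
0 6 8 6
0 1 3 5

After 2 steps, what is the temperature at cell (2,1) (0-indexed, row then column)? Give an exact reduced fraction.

Answer: 88/25

Derivation:
Step 1: cell (2,1) = 23/5
Step 2: cell (2,1) = 88/25
Full grid after step 2:
  131/36 47/12 257/60 31/9
  67/24 433/100 104/25 983/240
  283/120 88/25 473/100 215/48
  13/9 701/240 197/48 167/36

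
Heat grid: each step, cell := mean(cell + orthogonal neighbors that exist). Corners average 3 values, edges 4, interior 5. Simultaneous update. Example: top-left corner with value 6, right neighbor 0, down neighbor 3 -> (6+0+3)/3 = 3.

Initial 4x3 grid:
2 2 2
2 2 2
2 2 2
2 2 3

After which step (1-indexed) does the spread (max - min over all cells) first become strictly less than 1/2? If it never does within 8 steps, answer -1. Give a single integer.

Answer: 1

Derivation:
Step 1: max=7/3, min=2, spread=1/3
  -> spread < 1/2 first at step 1
Step 2: max=41/18, min=2, spread=5/18
Step 3: max=473/216, min=2, spread=41/216
Step 4: max=56057/25920, min=2, spread=4217/25920
Step 5: max=3319549/1555200, min=14479/7200, spread=38417/311040
Step 6: max=197824211/93312000, min=290597/144000, spread=1903471/18662400
Step 7: max=11798429089/5598720000, min=8755759/4320000, spread=18038617/223948800
Step 8: max=705114582851/335923200000, min=790526759/388800000, spread=883978523/13436928000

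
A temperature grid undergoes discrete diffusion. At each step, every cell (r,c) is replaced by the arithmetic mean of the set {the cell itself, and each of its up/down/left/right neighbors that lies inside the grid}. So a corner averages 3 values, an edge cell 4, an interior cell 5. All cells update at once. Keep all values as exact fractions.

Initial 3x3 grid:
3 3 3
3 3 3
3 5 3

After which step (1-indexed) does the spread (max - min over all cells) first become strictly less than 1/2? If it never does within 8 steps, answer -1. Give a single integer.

Answer: 3

Derivation:
Step 1: max=11/3, min=3, spread=2/3
Step 2: max=427/120, min=3, spread=67/120
Step 3: max=3677/1080, min=307/100, spread=1807/5400
  -> spread < 1/2 first at step 3
Step 4: max=1453963/432000, min=8461/2700, spread=33401/144000
Step 5: max=12893933/3888000, min=853391/270000, spread=3025513/19440000
Step 6: max=5130526867/1555200000, min=45955949/14400000, spread=53531/497664
Step 7: max=305968925849/93312000000, min=12455116051/3888000000, spread=450953/5971968
Step 8: max=18305063560603/5598720000000, min=1500688610519/466560000000, spread=3799043/71663616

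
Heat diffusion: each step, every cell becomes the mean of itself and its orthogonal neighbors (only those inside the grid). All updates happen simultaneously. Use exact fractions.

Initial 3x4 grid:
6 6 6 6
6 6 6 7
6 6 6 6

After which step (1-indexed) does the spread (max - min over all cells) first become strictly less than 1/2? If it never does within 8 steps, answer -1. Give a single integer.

Step 1: max=19/3, min=6, spread=1/3
  -> spread < 1/2 first at step 1
Step 2: max=1507/240, min=6, spread=67/240
Step 3: max=13397/2160, min=6, spread=437/2160
Step 4: max=5341531/864000, min=6009/1000, spread=29951/172800
Step 5: max=47871821/7776000, min=20329/3375, spread=206761/1555200
Step 6: max=19118595571/3110400000, min=32565671/5400000, spread=14430763/124416000
Step 7: max=1144851741689/186624000000, min=2609652727/432000000, spread=139854109/1492992000
Step 8: max=68607111890251/11197440000000, min=235131228977/38880000000, spread=7114543559/89579520000

Answer: 1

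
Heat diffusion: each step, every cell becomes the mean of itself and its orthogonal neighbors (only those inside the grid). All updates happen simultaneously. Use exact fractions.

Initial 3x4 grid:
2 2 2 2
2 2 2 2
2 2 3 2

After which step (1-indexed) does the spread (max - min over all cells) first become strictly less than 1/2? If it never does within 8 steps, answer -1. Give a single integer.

Answer: 1

Derivation:
Step 1: max=7/3, min=2, spread=1/3
  -> spread < 1/2 first at step 1
Step 2: max=271/120, min=2, spread=31/120
Step 3: max=2371/1080, min=2, spread=211/1080
Step 4: max=232897/108000, min=3647/1800, spread=14077/108000
Step 5: max=2084407/972000, min=219683/108000, spread=5363/48600
Step 6: max=62060809/29160000, min=122869/60000, spread=93859/1166400
Step 7: max=3709474481/1749600000, min=199736467/97200000, spread=4568723/69984000
Step 8: max=221732435629/104976000000, min=6013618889/2916000000, spread=8387449/167961600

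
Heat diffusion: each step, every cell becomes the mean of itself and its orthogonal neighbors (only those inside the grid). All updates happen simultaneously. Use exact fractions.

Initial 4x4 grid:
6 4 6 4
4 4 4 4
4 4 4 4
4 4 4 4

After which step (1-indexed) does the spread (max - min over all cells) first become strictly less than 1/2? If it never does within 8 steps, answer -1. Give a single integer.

Answer: 4

Derivation:
Step 1: max=5, min=4, spread=1
Step 2: max=85/18, min=4, spread=13/18
Step 3: max=16457/3600, min=4, spread=2057/3600
Step 4: max=9092/2025, min=2009/500, spread=19111/40500
  -> spread < 1/2 first at step 4
Step 5: max=14345669/3240000, min=13658/3375, spread=1233989/3240000
Step 6: max=32012321/7290000, min=4393981/1080000, spread=9411797/29160000
Step 7: max=190577131/43740000, min=795499/194400, spread=362183/1366875
Step 8: max=28443563093/6561000000, min=19977029863/4860000000, spread=29491455559/131220000000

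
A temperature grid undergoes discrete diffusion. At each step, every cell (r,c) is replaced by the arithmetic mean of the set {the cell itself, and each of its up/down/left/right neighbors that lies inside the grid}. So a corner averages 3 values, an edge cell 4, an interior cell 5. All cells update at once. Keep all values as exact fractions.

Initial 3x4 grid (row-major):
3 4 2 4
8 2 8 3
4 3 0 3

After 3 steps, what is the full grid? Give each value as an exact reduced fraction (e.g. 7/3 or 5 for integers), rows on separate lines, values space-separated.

Answer: 35/8 603/160 629/160 167/48
3863/960 1649/400 667/200 1747/480
151/36 1669/480 1687/480 439/144

Derivation:
After step 1:
  5 11/4 9/2 3
  17/4 5 3 9/2
  5 9/4 7/2 2
After step 2:
  4 69/16 53/16 4
  77/16 69/20 41/10 25/8
  23/6 63/16 43/16 10/3
After step 3:
  35/8 603/160 629/160 167/48
  3863/960 1649/400 667/200 1747/480
  151/36 1669/480 1687/480 439/144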